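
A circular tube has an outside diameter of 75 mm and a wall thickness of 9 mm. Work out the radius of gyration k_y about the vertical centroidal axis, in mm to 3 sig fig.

k_y ≈ 23.6 mm

Decompose the section into non-overlapping parts with the origin at the bottom-left of its bounding rectangle.
Outer circle: ⌀75, A = 4417.9 mm², x = 37.5 mm, Ī = 1 553 156 mm⁴.
Bore (subtracted): ⌀57, A = 2551.8 mm², x = 37.5 mm, Ī = 518 166 mm⁴.
By symmetry the centroid is at mid-width, x̄ = 37.5 mm.
All pieces are centred on the vertical centroidal axis, so I = ΣĪ (holes subtracted) = 1 034 989 mm⁴.
Radius of gyration: k = √(I/A) = √(1 034 989 / 1866.1) = 23.55 mm.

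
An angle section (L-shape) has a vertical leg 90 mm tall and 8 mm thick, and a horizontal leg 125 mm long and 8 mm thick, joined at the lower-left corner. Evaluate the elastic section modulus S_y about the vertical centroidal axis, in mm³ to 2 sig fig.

Split into non-overlapping primitives; take the origin at the lower-left of the bounding box.
Vertical leg: 8 × 90, A = 720 mm², x = 4 mm, Ī = 3 840 mm⁴.
Horizontal leg (remainder): 117 × 8, A = 936 mm², x = 66.5 mm, Ī = 1 067 742 mm⁴.
Centroid: x̄ = ΣA·x / ΣA = 39.33 mm.
Transfer each piece to the vertical centroidal axis using Ī + A·d² with d = x − 39.33:
  vertical leg: d = -35.33 mm → contributes +902 351 mm⁴
  horizontal leg (remainder): d = 27.17 mm → contributes +1 758 905 mm⁴
Total I = 2 661 256 mm⁴.
Extreme fibre distance c = 85.67 mm; S = I/c = 31 063 mm³.

S_y ≈ 3.1 × 10⁴ mm³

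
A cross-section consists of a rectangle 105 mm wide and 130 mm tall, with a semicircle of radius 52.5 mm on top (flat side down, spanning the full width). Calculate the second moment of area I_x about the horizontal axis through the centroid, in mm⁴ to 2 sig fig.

I_x ≈ 4.5 × 10⁷ mm⁴

Split into non-overlapping primitives; take the origin at the lower-left of the bounding box.
Rectangular body: 105 × 130, A = 13 650 mm², y = 65 mm, Ī = 19 223 750 mm⁴.
Semicircular cap: semicircle r = 52.5, A = 4 330 mm², y = 152.3 mm, Ī = 833 814 mm⁴.
Centroid: ȳ = ΣA·y / ΣA = 86.02 mm.
Transfer each piece to the horizontal axis through the centroid using Ī + A·d² with d = y − 86.02:
  rectangular body: d = -21.02 mm → contributes +25 253 515 mm⁴
  semicircular cap: d = 66.26 mm → contributes +19 844 357 mm⁴
Total I = 45 097 872 mm⁴.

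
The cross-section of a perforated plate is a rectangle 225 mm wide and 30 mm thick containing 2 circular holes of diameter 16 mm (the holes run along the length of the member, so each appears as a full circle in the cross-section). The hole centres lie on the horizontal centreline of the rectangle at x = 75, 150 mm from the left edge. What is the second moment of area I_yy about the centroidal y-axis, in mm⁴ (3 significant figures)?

I_yy ≈ 2.79 × 10⁷ mm⁴

Treat the section as a set of non-overlapping primitives; coordinates are from the bounding-box lower-left.
Plate: 225 × 30, A = 6 750 mm², x = 112.5 mm, Ī = 28 476 563 mm⁴.
Hole 1 (subtracted): ⌀16, A = 201.06 mm², x = 75 mm, Ī = 3 217 mm⁴.
Hole 2 (subtracted): ⌀16, A = 201.06 mm², x = 150 mm, Ī = 3 217 mm⁴.
By symmetry the centroid is at mid-width, x̄ = 112.5 mm.
Transfer each piece to the centroidal y-axis using Ī + A·d² with d = x − 112.5:
  plate: d = 0 mm → contributes +28 476 563 mm⁴
  hole 1: d = -37.5 mm → contributes −285 960 mm⁴
  hole 2: d = 37.5 mm → contributes −285 960 mm⁴
Total I = 27 904 642 mm⁴.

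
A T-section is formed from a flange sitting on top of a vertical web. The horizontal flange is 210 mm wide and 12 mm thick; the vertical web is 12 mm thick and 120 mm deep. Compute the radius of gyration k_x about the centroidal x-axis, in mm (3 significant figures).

k_x ≈ 38.1 mm

Break the section into simple shapes (no overlaps), measuring from the bottom-left corner of the bounding box.
Flange: 210 × 12, A = 2 520 mm², y = 126 mm, Ī = 30 240 mm⁴.
Web: 12 × 120, A = 1 440 mm², y = 60 mm, Ī = 1 728 000 mm⁴.
Centroid: ȳ = ΣA·y / ΣA = 102 mm.
Transfer each piece to the centroidal x-axis using Ī + A·d² with d = y − 102:
  flange: d = 24 mm → contributes +1 481 760 mm⁴
  web: d = -42 mm → contributes +4 268 160 mm⁴
Total I = 5 749 920 mm⁴.
Radius of gyration: k = √(I/A) = √(5 749 920 / 3 960) = 38.105 mm.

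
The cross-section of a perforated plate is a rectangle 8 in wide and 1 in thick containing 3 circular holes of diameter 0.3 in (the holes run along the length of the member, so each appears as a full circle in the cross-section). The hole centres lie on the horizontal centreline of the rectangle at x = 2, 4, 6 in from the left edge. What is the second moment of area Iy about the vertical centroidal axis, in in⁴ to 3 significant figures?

Iy ≈ 42.1 in⁴

Split into non-overlapping primitives; take the origin at the lower-left of the bounding box.
Plate: 8 × 1, A = 8 in², x = 4 in, Ī = 42.667 in⁴.
Hole 1 (subtracted): ⌀0.3, A = 0.070686 in², x = 2 in, Ī = 0.00039761 in⁴.
Hole 2 (subtracted): ⌀0.3, A = 0.070686 in², x = 4 in, Ī = 0.00039761 in⁴.
Hole 3 (subtracted): ⌀0.3, A = 0.070686 in², x = 6 in, Ī = 0.00039761 in⁴.
By symmetry the centroid is at mid-width, x̄ = 4 in.
Transfer each piece to the vertical centroidal axis using Ī + A·d² with d = x − 4:
  plate: d = 0 in → contributes +42.667 in⁴
  hole 1: d = -2 in → contributes −0.28314 in⁴
  hole 2: d = 0 in → contributes −0.00039761 in⁴
  hole 3: d = 2 in → contributes −0.28314 in⁴
Total I = 42.1 in⁴.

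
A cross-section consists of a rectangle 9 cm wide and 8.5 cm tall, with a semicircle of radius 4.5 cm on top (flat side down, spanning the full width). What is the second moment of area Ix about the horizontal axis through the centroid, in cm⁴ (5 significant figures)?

Ix ≈ 1358.1 cm⁴

Treat the section as a set of non-overlapping primitives; coordinates are from the bounding-box lower-left.
Rectangular body: 9 × 8.5, A = 76.5 cm², y = 4.25 cm, Ī = 460.5938 cm⁴.
Semicircular cap: semicircle r = 4.5, A = 31.80863 cm², y = 10.40986 cm, Ī = 45.00721 cm⁴.
Centroid: ȳ = ΣA·y / ΣA = 6.059059 cm.
Transfer each piece to the horizontal axis through the centroid using Ī + A·d² with d = y − 6.059059:
  rectangular body: d = -1.809059 cm → contributes +710.9548 cm⁴
  semicircular cap: d = 4.350801 cm → contributes +647.1275 cm⁴
Total I = 1358.082 cm⁴.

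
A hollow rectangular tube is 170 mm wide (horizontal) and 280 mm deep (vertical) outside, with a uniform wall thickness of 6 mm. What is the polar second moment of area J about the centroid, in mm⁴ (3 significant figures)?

J ≈ 8.41 × 10⁷ mm⁴

Split into non-overlapping primitives; take the origin at the lower-left of the bounding box.
Outer rectangle: 170 × 280, A = 47 600 mm², y = 140 mm, Ī = 310 986 667 mm⁴.
Inner void (subtracted): 158 × 268, A = 42 344 mm², y = 140 mm, Ī = 253 442 955 mm⁴.
By symmetry the centroid is at mid-height, ȳ = 140 mm.
All pieces are centred on the centroidal x-axis, so I = ΣĪ (holes subtracted) = 57 543 712 mm⁴.
Repeating about the centroidal y-axis gives I_y = 26 547 032 mm⁴.
Polar second moment: J = I_x + I_y = 84 090 744 mm⁴.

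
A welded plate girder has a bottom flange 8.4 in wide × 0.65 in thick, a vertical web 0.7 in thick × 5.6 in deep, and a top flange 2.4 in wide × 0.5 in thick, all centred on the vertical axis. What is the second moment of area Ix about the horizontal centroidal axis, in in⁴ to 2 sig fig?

Ix ≈ 58 in⁴

Break the section into simple shapes (no overlaps), measuring from the bottom-left corner of the bounding box.
Bottom plate: 8.4 × 0.65, A = 5.46 in², y = 0.325 in, Ī = 0.1922 in⁴.
Web plate: 0.7 × 5.6, A = 3.92 in², y = 3.45 in, Ī = 10.24 in⁴.
Top plate: 2.4 × 0.5, A = 1.2 in², y = 6.5 in, Ī = 0.025 in⁴.
Centroid: ȳ = ΣA·y / ΣA = 2.183 in.
Transfer each piece to the horizontal centroidal axis using Ī + A·d² with d = y − 2.183:
  bottom plate: d = -1.858 in → contributes +19.05 in⁴
  web plate: d = 1.267 in → contributes +16.53 in⁴
  top plate: d = 4.317 in → contributes +22.39 in⁴
Total I = 57.97 in⁴.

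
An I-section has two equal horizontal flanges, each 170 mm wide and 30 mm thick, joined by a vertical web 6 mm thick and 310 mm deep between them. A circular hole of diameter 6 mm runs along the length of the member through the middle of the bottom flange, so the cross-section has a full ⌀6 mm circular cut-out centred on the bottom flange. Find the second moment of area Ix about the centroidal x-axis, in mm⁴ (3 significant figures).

Ix ≈ 3.10 × 10⁸ mm⁴

Split into non-overlapping primitives; take the origin at the lower-left of the bounding box.
Bottom flange: 170 × 30, A = 5 100 mm², y = 15 mm, Ī = 382 500 mm⁴.
Web: 6 × 310, A = 1 860 mm², y = 185 mm, Ī = 14 895 500 mm⁴.
Top flange: 170 × 30, A = 5 100 mm², y = 355 mm, Ī = 382 500 mm⁴.
Hole (subtracted): ⌀6, A = 28.274 mm², y = 15 mm, Ī = 63.617 mm⁴.
Centroid: ȳ = ΣA·y / ΣA = 185.4 mm.
Transfer each piece to the centroidal x-axis using Ī + A·d² with d = y − 185.4:
  bottom flange: d = -170.4 mm → contributes +148 466 042 mm⁴
  web: d = -0.3995 mm → contributes +14 895 797 mm⁴
  top flange: d = 169.6 mm → contributes +147 080 586 mm⁴
  hole: d = -170.4 mm → contributes −821 037 mm⁴
Total I = 309 621 388 mm⁴.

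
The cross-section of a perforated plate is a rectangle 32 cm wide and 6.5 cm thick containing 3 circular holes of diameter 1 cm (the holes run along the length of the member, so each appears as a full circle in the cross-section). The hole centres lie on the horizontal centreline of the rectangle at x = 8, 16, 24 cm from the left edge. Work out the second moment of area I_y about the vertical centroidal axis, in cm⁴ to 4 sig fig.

Decompose the section into non-overlapping parts with the origin at the bottom-left of its bounding rectangle.
Plate: 32 × 6.5, A = 208 cm², x = 16 cm, Ī = 17749.3 cm⁴.
Hole 1 (subtracted): ⌀1, A = 0.785398 cm², x = 8 cm, Ī = 0.0490874 cm⁴.
Hole 2 (subtracted): ⌀1, A = 0.785398 cm², x = 16 cm, Ī = 0.0490874 cm⁴.
Hole 3 (subtracted): ⌀1, A = 0.785398 cm², x = 24 cm, Ī = 0.0490874 cm⁴.
By symmetry the centroid is at mid-width, x̄ = 16 cm.
Transfer each piece to the vertical centroidal axis using Ī + A·d² with d = x − 16:
  plate: d = 0 cm → contributes +17749.3 cm⁴
  hole 1: d = -8 cm → contributes −50.3146 cm⁴
  hole 2: d = 0 cm → contributes −0.0490874 cm⁴
  hole 3: d = 8 cm → contributes −50.3146 cm⁴
Total I = 17648.7 cm⁴.

I_y ≈ 1.765 × 10⁴ cm⁴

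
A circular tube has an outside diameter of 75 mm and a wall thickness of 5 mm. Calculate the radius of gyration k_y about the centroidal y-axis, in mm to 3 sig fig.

Break the section into simple shapes (no overlaps), measuring from the bottom-left corner of the bounding box.
Outer circle: ⌀75, A = 4417.9 mm², x = 37.5 mm, Ī = 1 553 156 mm⁴.
Bore (subtracted): ⌀65, A = 3318.3 mm², x = 37.5 mm, Ī = 876 241 mm⁴.
By symmetry the centroid is at mid-width, x̄ = 37.5 mm.
All pieces are centred on the centroidal y-axis, so I = ΣĪ (holes subtracted) = 676 915 mm⁴.
Radius of gyration: k = √(I/A) = √(676 915 / 1099.6) = 24.812 mm.

k_y ≈ 24.8 mm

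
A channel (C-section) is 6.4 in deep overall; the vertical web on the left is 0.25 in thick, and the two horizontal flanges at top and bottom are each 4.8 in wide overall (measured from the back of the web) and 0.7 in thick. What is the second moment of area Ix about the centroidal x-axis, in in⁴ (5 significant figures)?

Break the section into simple shapes (no overlaps), measuring from the bottom-left corner of the bounding box.
Web: 0.25 × 6.4, A = 1.6 in², y = 3.2 in, Ī = 5.461333 in⁴.
Top flange (beyond web): 4.55 × 0.7, A = 3.185 in², y = 6.05 in, Ī = 0.1300542 in⁴.
Bottom flange (beyond web): 4.55 × 0.7, A = 3.185 in², y = 0.35 in, Ī = 0.1300542 in⁴.
By symmetry the centroid is at mid-height, ȳ = 3.2 in.
Transfer each piece to the centroidal x-axis using Ī + A·d² with d = y − 3.2:
  web: d = 0 in → contributes +5.461333 in⁴
  top flange (beyond web): d = 2.85 in → contributes +26.00022 in⁴
  bottom flange (beyond web): d = -2.85 in → contributes +26.00022 in⁴
Total I = 57.46177 in⁴.

Ix ≈ 57.462 in⁴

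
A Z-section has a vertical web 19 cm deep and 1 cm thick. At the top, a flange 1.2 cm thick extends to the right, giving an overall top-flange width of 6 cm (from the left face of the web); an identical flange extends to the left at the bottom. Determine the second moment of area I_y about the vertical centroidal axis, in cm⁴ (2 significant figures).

Break the section into simple shapes (no overlaps), measuring from the bottom-left corner of the bounding box.
Web: 1 × 19, A = 19 cm², x = 5.5 cm, Ī = 1.583 cm⁴.
Top flange (beyond web): 5 × 1.2, A = 6 cm², x = 8.5 cm, Ī = 12.5 cm⁴.
Bottom flange (beyond web): 5 × 1.2, A = 6 cm², x = 2.5 cm, Ī = 12.5 cm⁴.
Centroid: x̄ = ΣA·x / ΣA = 5.5 cm.
Transfer each piece to the vertical centroidal axis using Ī + A·d² with d = x − 5.5:
  web: d = 0 cm → contributes +1.583 cm⁴
  top flange (beyond web): d = 3 cm → contributes +66.5 cm⁴
  bottom flange (beyond web): d = -3 cm → contributes +66.5 cm⁴
Total I = 134.6 cm⁴.

I_y ≈ 130 cm⁴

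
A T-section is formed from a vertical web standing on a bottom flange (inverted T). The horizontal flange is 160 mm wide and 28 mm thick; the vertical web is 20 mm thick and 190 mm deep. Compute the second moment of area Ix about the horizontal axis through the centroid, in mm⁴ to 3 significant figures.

Treat the section as a set of non-overlapping primitives; coordinates are from the bounding-box lower-left.
Flange: 160 × 28, A = 4 480 mm², y = 14 mm, Ī = 292 693 mm⁴.
Web: 20 × 190, A = 3 800 mm², y = 123 mm, Ī = 11 431 667 mm⁴.
Centroid: ȳ = ΣA·y / ΣA = 64.024 mm.
Transfer each piece to the horizontal axis through the centroid using Ī + A·d² with d = y − 64.024:
  flange: d = -50.024 mm → contributes +11 503 517 mm⁴
  web: d = 58.976 mm → contributes +24 648 638 mm⁴
Total I = 36 152 155 mm⁴.

Ix ≈ 3.62 × 10⁷ mm⁴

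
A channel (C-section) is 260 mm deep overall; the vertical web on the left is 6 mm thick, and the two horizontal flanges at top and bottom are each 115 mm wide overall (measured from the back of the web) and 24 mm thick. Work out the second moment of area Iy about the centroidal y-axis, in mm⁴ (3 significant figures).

Iy ≈ 9.16 × 10⁶ mm⁴

Split into non-overlapping primitives; take the origin at the lower-left of the bounding box.
Web: 6 × 260, A = 1 560 mm², x = 3 mm, Ī = 4 680 mm⁴.
Top flange (beyond web): 109 × 24, A = 2 616 mm², x = 60.5 mm, Ī = 2 590 058 mm⁴.
Bottom flange (beyond web): 109 × 24, A = 2 616 mm², x = 60.5 mm, Ī = 2 590 058 mm⁴.
Centroid: x̄ = ΣA·x / ΣA = 47.293 mm.
Transfer each piece to the centroidal y-axis using Ī + A·d² with d = x − 47.293:
  web: d = -44.293 mm → contributes +3 065 237 mm⁴
  top flange (beyond web): d = 13.207 mm → contributes +3 046 334 mm⁴
  bottom flange (beyond web): d = 13.207 mm → contributes +3 046 334 mm⁴
Total I = 9 157 904 mm⁴.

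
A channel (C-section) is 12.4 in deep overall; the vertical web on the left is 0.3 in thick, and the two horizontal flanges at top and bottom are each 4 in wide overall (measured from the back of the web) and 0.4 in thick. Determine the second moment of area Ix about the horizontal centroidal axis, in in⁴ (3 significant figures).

Split into non-overlapping primitives; take the origin at the lower-left of the bounding box.
Web: 0.3 × 12.4, A = 3.72 in², y = 6.2 in, Ī = 47.666 in⁴.
Top flange (beyond web): 3.7 × 0.4, A = 1.48 in², y = 12.2 in, Ī = 0.019733 in⁴.
Bottom flange (beyond web): 3.7 × 0.4, A = 1.48 in², y = 0.2 in, Ī = 0.019733 in⁴.
By symmetry the centroid is at mid-height, ȳ = 6.2 in.
Transfer each piece to the horizontal centroidal axis using Ī + A·d² with d = y − 6.2:
  web: d = 0 in → contributes +47.666 in⁴
  top flange (beyond web): d = 6 in → contributes +53.3 in⁴
  bottom flange (beyond web): d = -6 in → contributes +53.3 in⁴
Total I = 154.27 in⁴.

Ix ≈ 154 in⁴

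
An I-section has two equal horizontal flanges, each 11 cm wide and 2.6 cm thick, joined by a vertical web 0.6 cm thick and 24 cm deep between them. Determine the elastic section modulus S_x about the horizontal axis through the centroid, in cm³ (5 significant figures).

Split into non-overlapping primitives; take the origin at the lower-left of the bounding box.
Bottom flange: 11 × 2.6, A = 28.6 cm², y = 1.3 cm, Ī = 16.11133 cm⁴.
Web: 0.6 × 24, A = 14.4 cm², y = 14.6 cm, Ī = 691.2 cm⁴.
Top flange: 11 × 2.6, A = 28.6 cm², y = 27.9 cm, Ī = 16.11133 cm⁴.
By symmetry the centroid is at mid-height, ȳ = 14.6 cm.
Transfer each piece to the horizontal axis through the centroid using Ī + A·d² with d = y − 14.6:
  bottom flange: d = -13.3 cm → contributes +5075.165 cm⁴
  web: d = 0 cm → contributes +691.2 cm⁴
  top flange: d = 13.3 cm → contributes +5075.165 cm⁴
Total I = 10841.53 cm⁴.
Extreme fibre distance c = 14.6 cm; S = I/c = 742.5706 cm³.

S_x ≈ 742.57 cm³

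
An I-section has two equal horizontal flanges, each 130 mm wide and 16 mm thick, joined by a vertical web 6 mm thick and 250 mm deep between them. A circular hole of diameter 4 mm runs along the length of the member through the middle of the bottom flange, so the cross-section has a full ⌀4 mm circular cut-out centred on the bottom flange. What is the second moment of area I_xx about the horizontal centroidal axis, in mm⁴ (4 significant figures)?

Decompose the section into non-overlapping parts with the origin at the bottom-left of its bounding rectangle.
Bottom flange: 130 × 16, A = 2 080 mm², y = 8 mm, Ī = 44373.3 mm⁴.
Web: 6 × 250, A = 1 500 mm², y = 141 mm, Ī = 7 812 500 mm⁴.
Top flange: 130 × 16, A = 2 080 mm², y = 274 mm, Ī = 44373.3 mm⁴.
Hole (subtracted): ⌀4, A = 12.5664 mm², y = 8 mm, Ī = 12.5664 mm⁴.
Centroid: ȳ = ΣA·y / ΣA = 141.296 mm.
Transfer each piece to the horizontal centroidal axis using Ī + A·d² with d = y − 141.296:
  bottom flange: d = -133.296 mm → contributes +37 001 416 mm⁴
  web: d = -0.295945 mm → contributes +7 812 631 mm⁴
  top flange: d = 132.704 mm → contributes +36 673 935 mm⁴
  hole: d = -133.296 mm → contributes −223 289 mm⁴
Total I = 81 264 693 mm⁴.

I_xx ≈ 8.126 × 10⁷ mm⁴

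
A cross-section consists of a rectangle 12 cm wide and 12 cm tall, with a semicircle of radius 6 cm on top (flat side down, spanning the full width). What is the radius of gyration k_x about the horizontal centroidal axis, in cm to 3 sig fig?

k_x ≈ 4.91 cm

Treat the section as a set of non-overlapping primitives; coordinates are from the bounding-box lower-left.
Rectangular body: 12 × 12, A = 144 cm², y = 6 cm, Ī = 1 728 cm⁴.
Semicircular cap: semicircle r = 6, A = 56.549 cm², y = 14.546 cm, Ī = 142.25 cm⁴.
Centroid: ȳ = ΣA·y / ΣA = 8.4098 cm.
Transfer each piece to the horizontal centroidal axis using Ī + A·d² with d = y − 8.4098:
  rectangular body: d = -2.4098 cm → contributes +2564.3 cm⁴
  semicircular cap: d = 6.1366 cm → contributes +2271.8 cm⁴
Total I = 4 836 cm⁴.
Radius of gyration: k = √(I/A) = √(4 836 / 200.55) = 4.9106 cm.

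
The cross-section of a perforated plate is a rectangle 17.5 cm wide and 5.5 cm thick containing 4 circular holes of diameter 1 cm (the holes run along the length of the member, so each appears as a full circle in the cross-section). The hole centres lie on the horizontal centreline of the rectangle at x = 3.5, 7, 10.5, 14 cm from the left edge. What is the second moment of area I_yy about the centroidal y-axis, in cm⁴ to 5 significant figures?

Treat the section as a set of non-overlapping primitives; coordinates are from the bounding-box lower-left.
Plate: 17.5 × 5.5, A = 96.25 cm², x = 8.75 cm, Ī = 2456.38 cm⁴.
Hole 1 (subtracted): ⌀1, A = 0.7853982 cm², x = 3.5 cm, Ī = 0.04908739 cm⁴.
Hole 2 (subtracted): ⌀1, A = 0.7853982 cm², x = 7 cm, Ī = 0.04908739 cm⁴.
Hole 3 (subtracted): ⌀1, A = 0.7853982 cm², x = 10.5 cm, Ī = 0.04908739 cm⁴.
Hole 4 (subtracted): ⌀1, A = 0.7853982 cm², x = 14 cm, Ī = 0.04908739 cm⁴.
By symmetry the centroid is at mid-width, x̄ = 8.75 cm.
Transfer each piece to the centroidal y-axis using Ī + A·d² with d = x − 8.75:
  plate: d = 0 cm → contributes +2456.38 cm⁴
  hole 1: d = -5.25 cm → contributes −21.69662 cm⁴
  hole 2: d = -1.75 cm → contributes −2.454369 cm⁴
  hole 3: d = 1.75 cm → contributes −2.454369 cm⁴
  hole 4: d = 5.25 cm → contributes −21.69662 cm⁴
Total I = 2408.078 cm⁴.

I_yy ≈ 2408.1 cm⁴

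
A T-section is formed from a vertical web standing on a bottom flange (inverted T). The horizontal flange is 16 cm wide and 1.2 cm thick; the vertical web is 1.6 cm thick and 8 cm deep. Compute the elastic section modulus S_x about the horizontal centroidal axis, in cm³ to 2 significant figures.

Split into non-overlapping primitives; take the origin at the lower-left of the bounding box.
Flange: 16 × 1.2, A = 19.2 cm², y = 0.6 cm, Ī = 2.304 cm⁴.
Web: 1.6 × 8, A = 12.8 cm², y = 5.2 cm, Ī = 68.27 cm⁴.
Centroid: ȳ = ΣA·y / ΣA = 2.44 cm.
Transfer each piece to the horizontal centroidal axis using Ī + A·d² with d = y − 2.44:
  flange: d = -1.84 cm → contributes +67.31 cm⁴
  web: d = 2.76 cm → contributes +165.8 cm⁴
Total I = 233.1 cm⁴.
Extreme fibre distance c = 6.76 cm; S = I/c = 34.48 cm³.

S_x ≈ 34 cm³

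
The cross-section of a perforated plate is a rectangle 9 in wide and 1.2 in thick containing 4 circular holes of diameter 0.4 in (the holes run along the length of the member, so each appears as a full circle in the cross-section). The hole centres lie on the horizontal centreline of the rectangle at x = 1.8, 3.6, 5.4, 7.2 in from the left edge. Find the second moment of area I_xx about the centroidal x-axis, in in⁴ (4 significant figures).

Treat the section as a set of non-overlapping primitives; coordinates are from the bounding-box lower-left.
Plate: 9 × 1.2, A = 10.8 in², y = 0.6 in, Ī = 1.296 in⁴.
Hole 1 (subtracted): ⌀0.4, A = 0.125664 in², y = 0.6 in, Ī = 0.00125664 in⁴.
Hole 2 (subtracted): ⌀0.4, A = 0.125664 in², y = 0.6 in, Ī = 0.00125664 in⁴.
Hole 3 (subtracted): ⌀0.4, A = 0.125664 in², y = 0.6 in, Ī = 0.00125664 in⁴.
Hole 4 (subtracted): ⌀0.4, A = 0.125664 in², y = 0.6 in, Ī = 0.00125664 in⁴.
By symmetry the centroid is at mid-height, ȳ = 0.6 in.
All pieces are centred on the centroidal x-axis, so I = ΣĪ (holes subtracted) = 1.29097 in⁴.

I_xx ≈ 1.291 in⁴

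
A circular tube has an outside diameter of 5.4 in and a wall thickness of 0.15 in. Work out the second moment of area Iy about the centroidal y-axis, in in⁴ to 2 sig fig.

Treat the section as a set of non-overlapping primitives; coordinates are from the bounding-box lower-left.
Outer circle: ⌀5.4, A = 22.9 in², x = 2.7 in, Ī = 41.74 in⁴.
Bore (subtracted): ⌀5.1, A = 20.43 in², x = 2.7 in, Ī = 33.21 in⁴.
By symmetry the centroid is at mid-width, x̄ = 2.7 in.
All pieces are centred on the centroidal y-axis, so I = ΣĪ (holes subtracted) = 8.531 in⁴.

Iy ≈ 8.5 in⁴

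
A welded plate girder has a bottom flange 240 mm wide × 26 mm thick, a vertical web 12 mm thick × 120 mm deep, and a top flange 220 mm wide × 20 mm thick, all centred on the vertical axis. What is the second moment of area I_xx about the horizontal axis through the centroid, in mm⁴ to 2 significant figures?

I_xx ≈ 5.5 × 10⁷ mm⁴

Break the section into simple shapes (no overlaps), measuring from the bottom-left corner of the bounding box.
Bottom plate: 240 × 26, A = 6 240 mm², y = 13 mm, Ī = 351 520 mm⁴.
Web plate: 12 × 120, A = 1 440 mm², y = 86 mm, Ī = 1 728 000 mm⁴.
Top plate: 220 × 20, A = 4 400 mm², y = 156 mm, Ī = 146 667 mm⁴.
Centroid: ȳ = ΣA·y / ΣA = 73.79 mm.
Transfer each piece to the horizontal axis through the centroid using Ī + A·d² with d = y − 73.79:
  bottom plate: d = -60.79 mm → contributes +23 409 509 mm⁴
  web plate: d = 12.21 mm → contributes +1 942 749 mm⁴
  top plate: d = 82.21 mm → contributes +29 885 386 mm⁴
Total I = 55 237 644 mm⁴.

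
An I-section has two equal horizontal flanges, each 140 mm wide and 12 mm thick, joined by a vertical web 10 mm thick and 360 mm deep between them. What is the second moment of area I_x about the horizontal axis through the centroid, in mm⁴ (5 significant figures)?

I_x ≈ 1.5516 × 10⁸ mm⁴

Split into non-overlapping primitives; take the origin at the lower-left of the bounding box.
Bottom flange: 140 × 12, A = 1 680 mm², y = 6 mm, Ī = 20 160 mm⁴.
Web: 10 × 360, A = 3 600 mm², y = 192 mm, Ī = 38 880 000 mm⁴.
Top flange: 140 × 12, A = 1 680 mm², y = 378 mm, Ī = 20 160 mm⁴.
By symmetry the centroid is at mid-height, ȳ = 192 mm.
Transfer each piece to the horizontal axis through the centroid using Ī + A·d² with d = y − 192:
  bottom flange: d = -186 mm → contributes +58 141 440 mm⁴
  web: d = 0 mm → contributes +38 880 000 mm⁴
  top flange: d = 186 mm → contributes +58 141 440 mm⁴
Total I = 155 162 880 mm⁴.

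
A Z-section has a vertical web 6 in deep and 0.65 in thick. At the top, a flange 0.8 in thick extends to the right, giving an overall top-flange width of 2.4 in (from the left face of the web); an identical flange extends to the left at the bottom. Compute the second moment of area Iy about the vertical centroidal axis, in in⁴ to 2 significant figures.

Iy ≈ 4.9 in⁴

Break the section into simple shapes (no overlaps), measuring from the bottom-left corner of the bounding box.
Web: 0.65 × 6, A = 3.9 in², x = 2.075 in, Ī = 0.1373 in⁴.
Top flange (beyond web): 1.75 × 0.8, A = 1.4 in², x = 3.275 in, Ī = 0.3573 in⁴.
Bottom flange (beyond web): 1.75 × 0.8, A = 1.4 in², x = 0.875 in, Ī = 0.3573 in⁴.
Centroid: x̄ = ΣA·x / ΣA = 2.075 in.
Transfer each piece to the vertical centroidal axis using Ī + A·d² with d = x − 2.075:
  web: d = 0 in → contributes +0.1373 in⁴
  top flange (beyond web): d = 1.2 in → contributes +2.373 in⁴
  bottom flange (beyond web): d = -1.2 in → contributes +2.373 in⁴
Total I = 4.884 in⁴.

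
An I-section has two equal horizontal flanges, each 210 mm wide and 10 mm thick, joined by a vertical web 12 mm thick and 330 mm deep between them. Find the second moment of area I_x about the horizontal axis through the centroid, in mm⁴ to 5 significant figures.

Treat the section as a set of non-overlapping primitives; coordinates are from the bounding-box lower-left.
Bottom flange: 210 × 10, A = 2 100 mm², y = 5 mm, Ī = 17 500 mm⁴.
Web: 12 × 330, A = 3 960 mm², y = 175 mm, Ī = 35 937 000 mm⁴.
Top flange: 210 × 10, A = 2 100 mm², y = 345 mm, Ī = 17 500 mm⁴.
By symmetry the centroid is at mid-height, ȳ = 175 mm.
Transfer each piece to the horizontal axis through the centroid using Ī + A·d² with d = y − 175:
  bottom flange: d = -170 mm → contributes +60 707 500 mm⁴
  web: d = 0 mm → contributes +35 937 000 mm⁴
  top flange: d = 170 mm → contributes +60 707 500 mm⁴
Total I = 157 352 000 mm⁴.

I_x ≈ 1.5735 × 10⁸ mm⁴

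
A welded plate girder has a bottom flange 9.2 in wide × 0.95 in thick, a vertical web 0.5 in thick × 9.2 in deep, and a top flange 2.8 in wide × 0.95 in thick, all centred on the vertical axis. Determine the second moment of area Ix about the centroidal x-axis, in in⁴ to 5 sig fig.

Ix ≈ 267.41 in⁴

Treat the section as a set of non-overlapping primitives; coordinates are from the bounding-box lower-left.
Bottom plate: 9.2 × 0.95, A = 8.74 in², y = 0.475 in, Ī = 0.6573208 in⁴.
Web plate: 0.5 × 9.2, A = 4.6 in², y = 5.55 in, Ī = 32.44533 in⁴.
Top plate: 2.8 × 0.95, A = 2.66 in², y = 10.625 in, Ī = 0.2000542 in⁴.
Centroid: ȳ = ΣA·y / ΣA = 3.6215 in.
Transfer each piece to the centroidal x-axis using Ī + A·d² with d = y − 3.6215:
  bottom plate: d = -3.1465 in → contributes +87.18736 in⁴
  web plate: d = 1.9285 in → contributes +49.55325 in⁴
  top plate: d = 7.0035 in → contributes +130.6704 in⁴
Total I = 267.411 in⁴.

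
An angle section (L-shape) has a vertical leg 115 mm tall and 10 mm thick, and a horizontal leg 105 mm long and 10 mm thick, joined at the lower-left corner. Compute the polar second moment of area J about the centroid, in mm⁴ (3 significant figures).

J ≈ 4.87 × 10⁶ mm⁴

Split into non-overlapping primitives; take the origin at the lower-left of the bounding box.
Vertical leg: 10 × 115, A = 1 150 mm², y = 57.5 mm, Ī = 1 267 396 mm⁴.
Horizontal leg (remainder): 95 × 10, A = 950 mm², y = 5 mm, Ī = 7916.7 mm⁴.
Centroid: ȳ = ΣA·y / ΣA = 33.75 mm.
Transfer each piece to the centroidal x-axis using Ī + A·d² with d = y − 33.75:
  vertical leg: d = 23.75 mm → contributes +1 916 068 mm⁴
  horizontal leg (remainder): d = -28.75 mm → contributes +793 151 mm⁴
Total I = 2 709 219 mm⁴.
For the y-axis: x̄ = 28.75 mm.
Repeating about the centroidal y-axis gives I_y = 2 157 969 mm⁴.
Polar second moment: J = I_x + I_y = 4 867 188 mm⁴.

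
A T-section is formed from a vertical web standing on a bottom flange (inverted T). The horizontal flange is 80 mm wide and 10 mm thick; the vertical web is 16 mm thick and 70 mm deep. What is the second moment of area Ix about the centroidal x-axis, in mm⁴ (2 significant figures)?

Ix ≈ 1.2 × 10⁶ mm⁴

Treat the section as a set of non-overlapping primitives; coordinates are from the bounding-box lower-left.
Flange: 80 × 10, A = 800 mm², y = 5 mm, Ī = 6 667 mm⁴.
Web: 16 × 70, A = 1 120 mm², y = 45 mm, Ī = 457 333 mm⁴.
Centroid: ȳ = ΣA·y / ΣA = 28.33 mm.
Transfer each piece to the centroidal x-axis using Ī + A·d² with d = y − 28.33:
  flange: d = -23.33 mm → contributes +442 222 mm⁴
  web: d = 16.67 mm → contributes +768 444 mm⁴
Total I = 1 210 667 mm⁴.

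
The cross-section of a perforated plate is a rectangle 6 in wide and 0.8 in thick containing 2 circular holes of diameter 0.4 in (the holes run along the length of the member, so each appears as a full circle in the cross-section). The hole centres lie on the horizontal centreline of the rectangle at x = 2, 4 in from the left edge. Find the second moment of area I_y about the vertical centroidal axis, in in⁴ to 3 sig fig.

Break the section into simple shapes (no overlaps), measuring from the bottom-left corner of the bounding box.
Plate: 6 × 0.8, A = 4.8 in², x = 3 in, Ī = 14.4 in⁴.
Hole 1 (subtracted): ⌀0.4, A = 0.12566 in², x = 2 in, Ī = 0.0012566 in⁴.
Hole 2 (subtracted): ⌀0.4, A = 0.12566 in², x = 4 in, Ī = 0.0012566 in⁴.
By symmetry the centroid is at mid-width, x̄ = 3 in.
Transfer each piece to the vertical centroidal axis using Ī + A·d² with d = x − 3:
  plate: d = 0 in → contributes +14.4 in⁴
  hole 1: d = -1 in → contributes −0.12692 in⁴
  hole 2: d = 1 in → contributes −0.12692 in⁴
Total I = 14.146 in⁴.

I_y ≈ 14.1 in⁴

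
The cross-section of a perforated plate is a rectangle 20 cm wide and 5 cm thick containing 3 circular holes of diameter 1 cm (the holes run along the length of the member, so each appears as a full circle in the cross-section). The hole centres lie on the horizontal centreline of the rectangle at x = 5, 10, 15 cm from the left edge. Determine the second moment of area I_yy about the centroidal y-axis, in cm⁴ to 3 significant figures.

I_yy ≈ 3290 cm⁴

Treat the section as a set of non-overlapping primitives; coordinates are from the bounding-box lower-left.
Plate: 20 × 5, A = 100 cm², x = 10 cm, Ī = 3333.3 cm⁴.
Hole 1 (subtracted): ⌀1, A = 0.7854 cm², x = 5 cm, Ī = 0.049087 cm⁴.
Hole 2 (subtracted): ⌀1, A = 0.7854 cm², x = 10 cm, Ī = 0.049087 cm⁴.
Hole 3 (subtracted): ⌀1, A = 0.7854 cm², x = 15 cm, Ī = 0.049087 cm⁴.
By symmetry the centroid is at mid-width, x̄ = 10 cm.
Transfer each piece to the centroidal y-axis using Ī + A·d² with d = x − 10:
  plate: d = 0 cm → contributes +3333.3 cm⁴
  hole 1: d = -5 cm → contributes −19.684 cm⁴
  hole 2: d = 0 cm → contributes −0.049087 cm⁴
  hole 3: d = 5 cm → contributes −19.684 cm⁴
Total I = 3293.9 cm⁴.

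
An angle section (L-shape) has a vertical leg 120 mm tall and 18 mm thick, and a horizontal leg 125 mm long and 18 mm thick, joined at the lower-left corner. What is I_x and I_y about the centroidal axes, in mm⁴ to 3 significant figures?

Split into non-overlapping primitives; take the origin at the lower-left of the bounding box.
Vertical leg: 18 × 120, A = 2 160 mm², y = 60 mm, Ī = 2 592 000 mm⁴.
Horizontal leg (remainder): 107 × 18, A = 1 926 mm², y = 9 mm, Ī = 52 002 mm⁴.
Centroid: ȳ = ΣA·y / ΣA = 35.96 mm.
Transfer each piece to the centroidal x-axis using Ī + A·d² with d = y − 35.96:
  vertical leg: d = 24.04 mm → contributes +3 840 274 mm⁴
  horizontal leg (remainder): d = -26.96 mm → contributes +1 451 936 mm⁴
Total I = 5 292 210 mm⁴.
For the y-axis: x̄ = 38.46 mm.
Repeating about the centroidal y-axis gives I_y = 5 873 032 mm⁴.

I_x ≈ 5.29 × 10⁶ mm⁴, I_y ≈ 5.87 × 10⁶ mm⁴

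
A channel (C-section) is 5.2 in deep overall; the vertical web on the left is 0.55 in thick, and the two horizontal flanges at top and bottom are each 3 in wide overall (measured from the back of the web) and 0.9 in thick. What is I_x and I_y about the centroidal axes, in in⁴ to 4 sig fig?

I_x ≈ 27.13 in⁴, I_y ≈ 6.182 in⁴

Break the section into simple shapes (no overlaps), measuring from the bottom-left corner of the bounding box.
Web: 0.55 × 5.2, A = 2.86 in², y = 2.6 in, Ī = 6.44453 in⁴.
Top flange (beyond web): 2.45 × 0.9, A = 2.205 in², y = 4.75 in, Ī = 0.148838 in⁴.
Bottom flange (beyond web): 2.45 × 0.9, A = 2.205 in², y = 0.45 in, Ī = 0.148838 in⁴.
By symmetry the centroid is at mid-height, ȳ = 2.6 in.
Transfer each piece to the centroidal x-axis using Ī + A·d² with d = y − 2.6:
  web: d = 0 in → contributes +6.44453 in⁴
  top flange (beyond web): d = 2.15 in → contributes +10.3415 in⁴
  bottom flange (beyond web): d = -2.15 in → contributes +10.3415 in⁴
Total I = 27.1274 in⁴.
For the y-axis: x̄ = 1.1849 in.
Repeating about the centroidal y-axis gives I_y = 6.1815 in⁴.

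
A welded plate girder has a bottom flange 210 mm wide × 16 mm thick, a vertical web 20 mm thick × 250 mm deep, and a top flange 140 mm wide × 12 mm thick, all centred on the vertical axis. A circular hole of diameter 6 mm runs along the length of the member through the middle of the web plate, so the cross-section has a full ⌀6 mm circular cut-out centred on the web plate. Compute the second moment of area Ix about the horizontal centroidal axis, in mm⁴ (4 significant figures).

Ix ≈ 1.093 × 10⁸ mm⁴

Split into non-overlapping primitives; take the origin at the lower-left of the bounding box.
Bottom plate: 210 × 16, A = 3 360 mm², y = 8 mm, Ī = 71 680 mm⁴.
Web plate: 20 × 250, A = 5 000 mm², y = 141 mm, Ī = 26 041 667 mm⁴.
Top plate: 140 × 12, A = 1 680 mm², y = 272 mm, Ī = 20 160 mm⁴.
Hole (subtracted): ⌀6, A = 28.2743 mm², y = 141 mm, Ī = 63.6173 mm⁴.
Centroid: ȳ = ΣA·y / ΣA = 118.347 mm.
Transfer each piece to the horizontal centroidal axis using Ī + A·d² with d = y − 118.347:
  bottom plate: d = -110.347 mm → contributes +40 984 263 mm⁴
  web plate: d = 22.6534 mm → contributes +28 607 558 mm⁴
  top plate: d = 153.653 mm → contributes +39 683 916 mm⁴
  hole: d = 22.6534 mm → contributes −14573.4 mm⁴
Total I = 109 261 163 mm⁴.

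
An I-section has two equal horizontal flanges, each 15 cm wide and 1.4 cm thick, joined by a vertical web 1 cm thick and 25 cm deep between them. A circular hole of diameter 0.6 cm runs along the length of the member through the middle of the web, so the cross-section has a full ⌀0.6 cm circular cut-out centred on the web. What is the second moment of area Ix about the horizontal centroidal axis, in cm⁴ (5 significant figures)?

Break the section into simple shapes (no overlaps), measuring from the bottom-left corner of the bounding box.
Bottom flange: 15 × 1.4, A = 21 cm², y = 0.7 cm, Ī = 3.43 cm⁴.
Web: 1 × 25, A = 25 cm², y = 13.9 cm, Ī = 1302.083 cm⁴.
Top flange: 15 × 1.4, A = 21 cm², y = 27.1 cm, Ī = 3.43 cm⁴.
Hole (subtracted): ⌀0.6, A = 0.2827433 cm², y = 13.9 cm, Ī = 0.006361725 cm⁴.
By symmetry the centroid is at mid-height, ȳ = 13.9 cm.
Transfer each piece to the horizontal centroidal axis using Ī + A·d² with d = y − 13.9:
  bottom flange: d = -13.2 cm → contributes +3662.47 cm⁴
  web: d = 0 cm → contributes +1302.083 cm⁴
  top flange: d = 13.2 cm → contributes +3662.47 cm⁴
  hole: d = 0 cm → contributes −0.006361725 cm⁴
Total I = 8627.017 cm⁴.

Ix ≈ 8627.0 cm⁴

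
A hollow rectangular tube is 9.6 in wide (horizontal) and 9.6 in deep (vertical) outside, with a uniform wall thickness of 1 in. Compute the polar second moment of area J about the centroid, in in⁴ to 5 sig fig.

Decompose the section into non-overlapping parts with the origin at the bottom-left of its bounding rectangle.
Outer rectangle: 9.6 × 9.6, A = 92.16 in², y = 4.8 in, Ī = 707.7888 in⁴.
Inner void (subtracted): 7.6 × 7.6, A = 57.76 in², y = 4.8 in, Ī = 278.0181 in⁴.
By symmetry the centroid is at mid-height, ȳ = 4.8 in.
All pieces are centred on the centroidal x-axis, so I = ΣĪ (holes subtracted) = 429.7707 in⁴.
Repeating about the centroidal y-axis gives I_y = 429.7707 in⁴.
Polar second moment: J = I_x + I_y = 859.5413 in⁴.

J ≈ 859.54 in⁴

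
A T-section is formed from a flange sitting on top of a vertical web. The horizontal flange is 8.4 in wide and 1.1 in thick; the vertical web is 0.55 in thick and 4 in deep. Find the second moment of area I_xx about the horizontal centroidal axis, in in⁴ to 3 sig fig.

I_xx ≈ 15.4 in⁴

Split into non-overlapping primitives; take the origin at the lower-left of the bounding box.
Flange: 8.4 × 1.1, A = 9.24 in², y = 4.55 in, Ī = 0.9317 in⁴.
Web: 0.55 × 4, A = 2.2 in², y = 2 in, Ī = 2.9333 in⁴.
Centroid: ȳ = ΣA·y / ΣA = 4.0596 in.
Transfer each piece to the horizontal centroidal axis using Ī + A·d² with d = y − 4.0596:
  flange: d = 0.49038 in → contributes +3.1537 in⁴
  web: d = -2.0596 in → contributes +12.266 in⁴
Total I = 15.419 in⁴.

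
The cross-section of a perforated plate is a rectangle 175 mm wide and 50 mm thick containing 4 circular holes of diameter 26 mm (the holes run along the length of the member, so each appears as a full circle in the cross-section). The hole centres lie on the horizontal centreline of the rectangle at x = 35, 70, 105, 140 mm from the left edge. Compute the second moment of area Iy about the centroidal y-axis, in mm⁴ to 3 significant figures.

Iy ≈ 1.90 × 10⁷ mm⁴

Split into non-overlapping primitives; take the origin at the lower-left of the bounding box.
Plate: 175 × 50, A = 8 750 mm², x = 87.5 mm, Ī = 22 330 729 mm⁴.
Hole 1 (subtracted): ⌀26, A = 530.93 mm², x = 35 mm, Ī = 22 432 mm⁴.
Hole 2 (subtracted): ⌀26, A = 530.93 mm², x = 70 mm, Ī = 22 432 mm⁴.
Hole 3 (subtracted): ⌀26, A = 530.93 mm², x = 105 mm, Ī = 22 432 mm⁴.
Hole 4 (subtracted): ⌀26, A = 530.93 mm², x = 140 mm, Ī = 22 432 mm⁴.
By symmetry the centroid is at mid-width, x̄ = 87.5 mm.
Transfer each piece to the centroidal y-axis using Ī + A·d² with d = x − 87.5:
  plate: d = 0 mm → contributes +22 330 729 mm⁴
  hole 1: d = -52.5 mm → contributes −1 485 805 mm⁴
  hole 2: d = -17.5 mm → contributes −185 029 mm⁴
  hole 3: d = 17.5 mm → contributes −185 029 mm⁴
  hole 4: d = 52.5 mm → contributes −1 485 805 mm⁴
Total I = 18 989 061 mm⁴.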